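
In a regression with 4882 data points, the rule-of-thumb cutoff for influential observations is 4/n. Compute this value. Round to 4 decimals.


Cook's distance cutoff = 4/n = 4/4882.
= 0.0008.

0.0008


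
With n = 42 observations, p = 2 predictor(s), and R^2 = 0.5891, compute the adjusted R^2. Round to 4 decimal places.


Adjusted R^2 = 1 - (1 - R^2) * (n-1)/(n-p-1).
(1 - R^2) = 0.4109.
(n-1)/(n-p-1) = 41/39.
(1 - R^2) * (n-1) = 0.4109 * 41 = 16.8469.
Divide by (n-p-1): 16.8469 / 39 = 0.4320.
Adj R^2 = 1 - 0.4320 = 0.5680.

0.5680


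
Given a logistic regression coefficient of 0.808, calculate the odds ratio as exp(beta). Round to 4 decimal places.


Odds ratio = exp(beta) = exp(0.808).
= 2.2434.

2.2434


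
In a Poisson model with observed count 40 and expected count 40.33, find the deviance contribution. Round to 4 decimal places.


y/mu = 40/40.33 = 0.991818 (approx.), and ln(40/40.33) = -0.008216.
y * ln(y/mu) = 40 * -0.008216 = -0.328640.
y - mu = -0.33.
D = 2 * (-0.328640 - -0.33) = 0.002720, which rounds to 0.0027.

0.0027


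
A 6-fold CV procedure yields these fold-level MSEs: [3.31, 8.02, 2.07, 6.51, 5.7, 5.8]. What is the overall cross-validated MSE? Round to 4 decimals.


Sum of fold MSEs = 31.4100.
Average = 31.4100 / 6 = 5.2350.

5.2350


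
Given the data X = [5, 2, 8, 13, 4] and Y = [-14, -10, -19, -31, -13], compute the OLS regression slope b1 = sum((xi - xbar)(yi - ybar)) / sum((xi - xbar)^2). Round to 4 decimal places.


The sample means are xbar = 6.4000 and ybar = -17.4000.
Compute S_xx = 73.2000 and S_xy = -140.2000.
Slope b1 = S_xy / S_xx = -140.2000 / 73.2000 = -1.9153.

-1.9153


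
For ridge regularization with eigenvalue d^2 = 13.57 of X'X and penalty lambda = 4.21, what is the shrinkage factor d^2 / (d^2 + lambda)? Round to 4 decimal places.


Compute the denominator: 13.57 + 4.21 = 17.7800.
Shrinkage factor = 13.57 / 17.7800 = 0.7632.

0.7632


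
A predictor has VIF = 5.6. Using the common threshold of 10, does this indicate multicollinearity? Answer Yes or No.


Compare VIF = 5.6 to the threshold of 10.
5.6 < 10, so the answer is No.

No


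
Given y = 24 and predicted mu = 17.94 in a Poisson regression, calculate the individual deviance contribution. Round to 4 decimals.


Compute y*ln(y/mu) = 24*ln(24/17.94) = 24*0.291021 = 6.984504.
y - mu = 6.06.
D = 2*(6.984504 - (6.06)) = 1.849008, which rounds to 1.8490.

1.8490


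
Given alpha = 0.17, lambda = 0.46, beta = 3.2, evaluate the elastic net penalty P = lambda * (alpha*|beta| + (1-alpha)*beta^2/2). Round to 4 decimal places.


Compute:
L1 = 0.17 * 3.2 = 0.5440.
L2 = 0.83 * 3.2^2 / 2 = 4.2496.
Penalty = 0.46 * (0.5440 + 4.2496) = 2.2051.

2.2051


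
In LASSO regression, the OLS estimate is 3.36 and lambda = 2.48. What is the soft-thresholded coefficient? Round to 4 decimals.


|beta_OLS| = 3.36.
lambda = 2.48.
Since |beta| > lambda, coefficient = sign(beta)*(|beta| - lambda) = 0.8800.
Result = 0.8800.

0.8800


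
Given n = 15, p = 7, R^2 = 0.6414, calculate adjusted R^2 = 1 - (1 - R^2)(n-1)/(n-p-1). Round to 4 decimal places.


Plug in: Adj R^2 = 1 - (1 - 0.6414) * 14/7.
= 1 - 0.3586 * 14/7
= 1 - 5.0204 / 7
= 1 - 0.7172 = 0.2828.

0.2828


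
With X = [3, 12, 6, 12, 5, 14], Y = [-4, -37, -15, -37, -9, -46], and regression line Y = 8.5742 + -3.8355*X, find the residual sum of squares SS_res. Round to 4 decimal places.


For each point, residual = actual - predicted.
Residuals: [-1.0677, 0.4518, -0.5612, 0.4518, 1.6033, -0.8772].
Sum of squared residuals = 5.2032.

5.2032


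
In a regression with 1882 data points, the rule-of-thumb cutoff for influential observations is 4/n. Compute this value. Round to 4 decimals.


The threshold is 4/n.
4/1882 = 0.0021.

0.0021


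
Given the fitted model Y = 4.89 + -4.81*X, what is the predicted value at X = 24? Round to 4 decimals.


Plug X = 24 into Y = 4.89 + -4.81*X:
Y = 4.89 + -115.4400 = -110.5500.

-110.5500


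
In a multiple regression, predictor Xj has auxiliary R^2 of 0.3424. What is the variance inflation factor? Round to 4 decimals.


Denominator: 1 - 0.3424 = 0.6576.
VIF = 1 / 0.6576 = 1.5207.

1.5207


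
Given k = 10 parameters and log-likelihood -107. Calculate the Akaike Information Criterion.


AIC = 2k - 2*loglik = 2(10) - 2(-107).
= 20 + 214 = 234.

234


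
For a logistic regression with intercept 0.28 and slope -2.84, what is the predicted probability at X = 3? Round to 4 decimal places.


z = 0.28 + -2.84 * 3 = -8.2400.
Sigmoid: P = 1 / (1 + exp(8.2400)) = 0.0003.

0.0003


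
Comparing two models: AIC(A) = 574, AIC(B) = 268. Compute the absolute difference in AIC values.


|AIC_A - AIC_B| = |574 - 268| = 306.
Model B is preferred (lower AIC).

306


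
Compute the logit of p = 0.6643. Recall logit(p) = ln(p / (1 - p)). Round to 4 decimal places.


Compute the odds: 0.6643/0.3357 = 1.9789.
Take the natural log: ln(1.9789) = 0.6825.

0.6825


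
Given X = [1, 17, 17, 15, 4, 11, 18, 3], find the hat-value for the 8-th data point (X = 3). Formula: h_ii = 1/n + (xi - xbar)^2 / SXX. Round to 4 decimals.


Compute xbar = 10.7500 with n = 8 observations.
SXX = 349.5000.
Leverage = 1/8 + (3 - 10.7500)^2/349.5000 = 0.2969.

0.2969


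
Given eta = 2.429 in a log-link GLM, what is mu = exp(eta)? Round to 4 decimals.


mu = exp(eta) = exp(2.429).
= 11.3475.

11.3475


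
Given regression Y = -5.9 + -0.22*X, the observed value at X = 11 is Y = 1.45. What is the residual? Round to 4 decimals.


Compute yhat = -5.9 + (-0.22)(11) = -8.3200.
Residual = actual - predicted = 1.45 - -8.3200 = 9.7700.

9.7700


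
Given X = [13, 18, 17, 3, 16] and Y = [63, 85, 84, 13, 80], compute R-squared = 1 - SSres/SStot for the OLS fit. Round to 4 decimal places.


The fitted line is Y = -1.5509 + 4.9665*X.
SSres = 13.8324, SStot = 3694.0000.
R^2 = 1 - SSres/SStot = 0.9963.

0.9963


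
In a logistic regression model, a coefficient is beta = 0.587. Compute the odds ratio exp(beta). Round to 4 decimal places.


exp(0.587) = 1.7986.
So the odds ratio is 1.7986.

1.7986


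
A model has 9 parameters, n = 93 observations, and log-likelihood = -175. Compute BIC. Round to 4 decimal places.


k * ln(n) = 9 * ln(93) = 9 * 4.532599 = 40.793391.
-2 * loglik = -2 * (-175) = 350.
BIC = 40.793391 + 350 = 390.793391, which rounds to 390.7934.

390.7934


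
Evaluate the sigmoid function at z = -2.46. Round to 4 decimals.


First, exp(2.4600) = 11.7048.
Then sigma(z) = 1/(1 + 11.7048) = 0.0787.

0.0787


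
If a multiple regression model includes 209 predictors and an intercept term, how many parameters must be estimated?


Including the intercept, the model has 209 predictor coefficients + 1 intercept.
Total = 210.

210


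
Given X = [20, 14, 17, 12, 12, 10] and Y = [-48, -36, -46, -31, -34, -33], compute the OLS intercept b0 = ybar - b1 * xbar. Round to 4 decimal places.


First find the slope: b1 = -1.8305.
Means: xbar = 14.1667, ybar = -38.0000.
b0 = ybar - b1 * xbar = -38.0000 - -1.8305 * 14.1667 = -12.0678.

-12.0678


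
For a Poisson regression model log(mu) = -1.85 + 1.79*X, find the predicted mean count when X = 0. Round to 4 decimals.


Compute eta = -1.85 + 1.79 * 0 = -1.8500.
Apply inverse link: mu = e^-1.8500 = 0.1572.

0.1572


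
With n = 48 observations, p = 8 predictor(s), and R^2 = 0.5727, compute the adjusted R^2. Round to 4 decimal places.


Adjusted R^2 = 1 - (1 - R^2) * (n-1)/(n-p-1).
(1 - R^2) = 0.4273.
(n-1)/(n-p-1) = 47/39.
(1 - R^2) * (n-1) = 0.4273 * 47 = 20.0831.
Divide by (n-p-1): 20.0831 / 39 = 0.5150.
Adj R^2 = 1 - 0.5150 = 0.4850.

0.4850


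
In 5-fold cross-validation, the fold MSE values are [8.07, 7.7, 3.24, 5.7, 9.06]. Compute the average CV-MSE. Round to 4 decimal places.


Total MSE across folds = 33.7700.
CV-MSE = 33.7700/5 = 6.7540.

6.7540


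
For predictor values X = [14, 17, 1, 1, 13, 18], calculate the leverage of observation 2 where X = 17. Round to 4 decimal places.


Compute xbar = 10.6667 with n = 6 observations.
SXX = 297.3333.
Leverage = 1/6 + (17 - 10.6667)^2/297.3333 = 0.3016.

0.3016


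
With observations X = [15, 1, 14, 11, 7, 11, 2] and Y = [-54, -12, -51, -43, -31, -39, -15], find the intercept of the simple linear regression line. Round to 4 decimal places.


The slope is b1 = -2.9661.
Sample means are xbar = 8.7143 and ybar = -35.0000.
Intercept: b0 = -35.0000 - (-2.9661)(8.7143) = -9.1525.

-9.1525


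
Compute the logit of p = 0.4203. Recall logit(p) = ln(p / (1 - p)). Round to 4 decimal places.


1 - p = 0.5797.
p/(1-p) = 0.7250.
logit = ln(0.7250) = -0.3215.

-0.3215


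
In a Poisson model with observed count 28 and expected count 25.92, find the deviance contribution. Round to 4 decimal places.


y/mu = 28/25.92 = 1.080247 (approx.), and ln(28/25.92) = 0.077190.
y * ln(y/mu) = 28 * 0.077190 = 2.161320.
y - mu = 2.08.
D = 2 * (2.161320 - 2.08) = 0.162640, which rounds to 0.1626.

0.1626


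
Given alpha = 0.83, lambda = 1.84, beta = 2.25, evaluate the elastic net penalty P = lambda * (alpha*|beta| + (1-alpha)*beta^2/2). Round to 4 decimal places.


L1 component = 0.83 * |2.25| = 1.8675.
L2 component = 0.17 * 2.25^2 / 2 = 0.4303.
Penalty = 1.84 * (1.8675 + 0.4303) = 1.84 * 2.2978 = 4.2280.

4.2280


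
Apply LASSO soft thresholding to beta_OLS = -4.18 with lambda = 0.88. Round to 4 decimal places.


Absolute value: |-4.18| = 4.18.
Compare to lambda = 0.88.
Since |beta| > lambda, coefficient = sign(beta)*(|beta| - lambda) = -3.3000.

-3.3000


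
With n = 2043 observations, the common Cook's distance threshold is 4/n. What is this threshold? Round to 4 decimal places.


Using the rule of thumb:
Threshold = 4 / 2043 = 0.0020.

0.0020


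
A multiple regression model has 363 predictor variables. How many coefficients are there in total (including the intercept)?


Including the intercept, the model has 363 predictor coefficients + 1 intercept.
Total = 364.

364


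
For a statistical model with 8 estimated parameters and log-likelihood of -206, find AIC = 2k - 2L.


AIC = 2*8 - 2*(-206).
= 16 + 412 = 428.

428


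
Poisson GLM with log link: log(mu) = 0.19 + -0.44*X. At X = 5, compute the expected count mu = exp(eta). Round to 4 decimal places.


Compute eta = 0.19 + -0.44 * 5 = -2.0100.
Apply inverse link: mu = e^-2.0100 = 0.1340.

0.1340


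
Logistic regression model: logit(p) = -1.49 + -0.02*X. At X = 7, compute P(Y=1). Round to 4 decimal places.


z = -1.49 + -0.02 * 7 = -1.6300.
Sigmoid: P = 1 / (1 + exp(1.6300)) = 0.1638.

0.1638


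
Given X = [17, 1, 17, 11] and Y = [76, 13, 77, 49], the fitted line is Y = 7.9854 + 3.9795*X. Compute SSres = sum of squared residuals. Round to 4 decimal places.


For each point, residual = actual - predicted.
Residuals: [0.3631, 1.0351, 1.3631, -2.7599].
Sum of squared residuals = 10.6784.

10.6784


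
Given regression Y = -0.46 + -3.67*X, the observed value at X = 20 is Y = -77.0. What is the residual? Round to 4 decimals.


Compute yhat = -0.46 + (-3.67)(20) = -73.8600.
Residual = actual - predicted = -77.0 - -73.8600 = -3.1400.

-3.1400


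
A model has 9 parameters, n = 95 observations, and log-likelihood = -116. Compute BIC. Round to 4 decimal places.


ln(95) = 4.553877.
k * ln(n) = 9 * 4.553877 = 40.984893.
-2L = 232.
BIC = 40.984893 + 232 = 272.984893, which rounds to 272.9849.

272.9849


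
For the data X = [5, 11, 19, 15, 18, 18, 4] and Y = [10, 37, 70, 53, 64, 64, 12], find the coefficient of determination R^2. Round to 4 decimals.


Fit the OLS line: b0 = -6.7584, b1 = 3.9701.
SSres = 20.6435.
SStot = 3785.4286.
R^2 = 1 - 20.6435/3785.4286 = 0.9945.

0.9945


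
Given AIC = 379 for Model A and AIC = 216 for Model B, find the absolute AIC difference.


|AIC_A - AIC_B| = |379 - 216| = 163.
Model B is preferred (lower AIC).

163


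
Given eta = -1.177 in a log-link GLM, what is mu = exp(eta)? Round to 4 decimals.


The inverse log link gives:
mu = exp(-1.177) = 0.3082.

0.3082


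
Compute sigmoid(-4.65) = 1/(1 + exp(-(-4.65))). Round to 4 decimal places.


Compute exp(4.6500) = 104.5850.
Sigmoid = 1 / (1 + 104.5850) = 1 / 105.5850 = 0.0095.

0.0095


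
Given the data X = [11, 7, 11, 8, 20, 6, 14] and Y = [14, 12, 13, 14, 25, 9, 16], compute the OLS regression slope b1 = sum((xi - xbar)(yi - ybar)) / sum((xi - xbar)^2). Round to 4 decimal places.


Calculate xbar = 11.0000, ybar = 14.7143.
S_xx = 140.0000, S_xy = 138.0000.
Using b1 = S_xy / S_xx = 138.0000 / 140.0000, we get b1 = 0.9857.

0.9857


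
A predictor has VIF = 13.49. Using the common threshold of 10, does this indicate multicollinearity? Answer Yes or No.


The threshold is 10.
VIF = 13.49 is >= 10.
Multicollinearity indication: Yes.

Yes


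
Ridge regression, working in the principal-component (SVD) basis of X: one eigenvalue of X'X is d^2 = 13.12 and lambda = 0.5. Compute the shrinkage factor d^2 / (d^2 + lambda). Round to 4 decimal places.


d^2 + lambda = 13.12 + 0.5 = 13.6200.
Shrinkage factor = 13.12/13.6200 = 0.9633.

0.9633


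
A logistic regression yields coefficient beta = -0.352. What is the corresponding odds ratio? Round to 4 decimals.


exp(-0.352) = 0.7033.
So the odds ratio is 0.7033.

0.7033


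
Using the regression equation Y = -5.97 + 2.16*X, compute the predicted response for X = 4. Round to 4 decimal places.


Plug X = 4 into Y = -5.97 + 2.16*X:
Y = -5.97 + 8.6400 = 2.6700.

2.6700


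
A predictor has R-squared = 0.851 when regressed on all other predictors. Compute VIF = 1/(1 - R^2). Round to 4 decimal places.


Denominator: 1 - 0.851 = 0.149.
VIF = 1 / 0.149 = 6.7114.

6.7114


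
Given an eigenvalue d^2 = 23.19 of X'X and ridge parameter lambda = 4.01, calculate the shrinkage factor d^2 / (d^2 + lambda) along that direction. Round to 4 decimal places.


Compute the denominator: 23.19 + 4.01 = 27.2000.
Shrinkage factor = 23.19 / 27.2000 = 0.8526.

0.8526


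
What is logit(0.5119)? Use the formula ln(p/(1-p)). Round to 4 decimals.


The odds are p/(1-p) = 0.5119 / 0.4881 = 1.0488.
logit(p) = ln(1.0488) = 0.0476.

0.0476


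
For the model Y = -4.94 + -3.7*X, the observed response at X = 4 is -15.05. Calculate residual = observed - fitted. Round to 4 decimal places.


Predicted = -4.94 + -3.7 * 4 = -19.7400.
Residual = -15.05 - -19.7400 = 4.6900.

4.6900


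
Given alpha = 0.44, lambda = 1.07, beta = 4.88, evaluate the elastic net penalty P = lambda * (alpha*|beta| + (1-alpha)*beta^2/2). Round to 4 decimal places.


alpha * |beta| = 0.44 * 4.88 = 2.1472.
(1-alpha) * beta^2/2 = 0.56 * 23.8144/2 = 6.6680.
Total = 1.07 * (2.1472 + 6.6680) = 9.4323.

9.4323


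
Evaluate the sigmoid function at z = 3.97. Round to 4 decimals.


exp(-3.9700) = 0.0189.
1 + exp(-z) = 1.0189.
sigmoid = 1/1.0189 = 0.9815.

0.9815


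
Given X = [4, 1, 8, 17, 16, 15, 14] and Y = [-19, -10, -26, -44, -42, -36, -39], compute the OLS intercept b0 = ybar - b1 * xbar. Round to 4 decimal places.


Compute b1 = -1.9953 from the OLS formula.
With xbar = 10.7143 and ybar = -30.8571, the intercept is:
b0 = -30.8571 - -1.9953 * 10.7143 = -9.4789.

-9.4789


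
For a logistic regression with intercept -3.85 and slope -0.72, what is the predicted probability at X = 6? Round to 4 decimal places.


z = -3.85 + -0.72 * 6 = -8.1700.
Sigmoid: P = 1 / (1 + exp(8.1700)) = 0.0003.

0.0003


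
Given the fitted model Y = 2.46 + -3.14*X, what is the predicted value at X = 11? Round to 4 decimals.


Predicted value:
Y = 2.46 + (-3.14)(11) = 2.46 + -34.5400 = -32.0800.

-32.0800


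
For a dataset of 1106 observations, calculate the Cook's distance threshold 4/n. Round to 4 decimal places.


Using the rule of thumb:
Threshold = 4 / 1106 = 0.0036.

0.0036


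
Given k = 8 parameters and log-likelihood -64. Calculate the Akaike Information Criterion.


Compute:
2k = 2*8 = 16.
-2*loglik = -2*(-64) = 128.
AIC = 16 + 128 = 144.

144


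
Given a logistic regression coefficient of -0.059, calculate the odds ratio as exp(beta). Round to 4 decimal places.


The odds ratio is computed as:
OR = e^(-0.059) = 0.9427.

0.9427


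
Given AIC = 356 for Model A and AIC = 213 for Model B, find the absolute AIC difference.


|AIC_A - AIC_B| = |356 - 213| = 143.
Model B is preferred (lower AIC).

143


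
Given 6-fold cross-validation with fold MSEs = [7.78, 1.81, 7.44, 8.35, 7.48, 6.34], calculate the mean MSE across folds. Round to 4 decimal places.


Total MSE across folds = 39.2000.
CV-MSE = 39.2000/6 = 6.5333.

6.5333


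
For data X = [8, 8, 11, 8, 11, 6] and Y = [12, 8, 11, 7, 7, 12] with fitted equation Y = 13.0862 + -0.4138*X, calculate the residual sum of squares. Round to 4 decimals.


Predicted values from Y = 13.0862 + -0.4138*X.
Residuals: [2.2242, -1.7758, 2.4656, -2.7758, -1.5344, 1.3966].
SSres = 26.1897.

26.1897


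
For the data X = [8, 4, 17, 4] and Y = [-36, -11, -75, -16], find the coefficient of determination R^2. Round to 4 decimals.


After computing the OLS fit (b0=4.4634, b1=-4.7228):
SSres = 22.0887, SStot = 2537.0000.
R^2 = 1 - 22.0887/2537.0000 = 0.9913.

0.9913


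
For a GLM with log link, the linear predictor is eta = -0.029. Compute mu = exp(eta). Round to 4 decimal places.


mu = exp(eta) = exp(-0.029).
= 0.9714.

0.9714


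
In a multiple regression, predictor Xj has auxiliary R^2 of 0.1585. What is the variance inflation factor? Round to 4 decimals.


VIF = 1 / (1 - 0.1585).
= 1 / 0.8415 = 1.1884.

1.1884


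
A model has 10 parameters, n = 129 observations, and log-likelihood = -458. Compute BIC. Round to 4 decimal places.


Compute k*ln(n) = 10*ln(129) = 10*4.859812 = 48.598120.
Then -2*loglik = 916.
BIC = 48.598120 + 916 = 964.598120, which rounds to 964.5981.

964.5981


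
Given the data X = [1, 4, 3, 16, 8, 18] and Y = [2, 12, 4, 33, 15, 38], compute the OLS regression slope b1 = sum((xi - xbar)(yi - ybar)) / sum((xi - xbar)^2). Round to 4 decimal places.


The sample means are xbar = 8.3333 and ybar = 17.3333.
Compute S_xx = 253.3333 and S_xy = 527.3333.
Slope b1 = S_xy / S_xx = 527.3333 / 253.3333 = 2.0816.

2.0816


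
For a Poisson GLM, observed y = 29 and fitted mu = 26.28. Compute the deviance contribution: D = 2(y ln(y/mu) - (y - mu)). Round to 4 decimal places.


Compute y*ln(y/mu) = 29*ln(29/26.28) = 29*0.098488 = 2.856152.
y - mu = 2.72.
D = 2*(2.856152 - (2.72)) = 0.272304, which rounds to 0.2723.

0.2723


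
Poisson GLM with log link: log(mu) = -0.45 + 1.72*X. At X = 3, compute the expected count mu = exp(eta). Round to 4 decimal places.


Compute eta = -0.45 + 1.72 * 3 = 4.7100.
Apply inverse link: mu = e^4.7100 = 111.0522.

111.0522


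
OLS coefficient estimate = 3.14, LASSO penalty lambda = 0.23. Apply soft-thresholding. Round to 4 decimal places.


Absolute value: |3.14| = 3.14.
Compare to lambda = 0.23.
Since |beta| > lambda, coefficient = sign(beta)*(|beta| - lambda) = 2.9100.

2.9100


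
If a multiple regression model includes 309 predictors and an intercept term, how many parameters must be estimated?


Total coefficients = number of predictors + 1 (for the intercept).
= 309 + 1 = 310.

310


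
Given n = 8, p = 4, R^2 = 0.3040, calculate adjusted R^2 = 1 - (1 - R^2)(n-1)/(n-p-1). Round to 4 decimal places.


Plug in: Adj R^2 = 1 - (1 - 0.3040) * 7/3.
= 1 - 0.6960 * 7/3
= 1 - 4.8720 / 3
= 1 - 1.6240 = -0.6240.

-0.6240


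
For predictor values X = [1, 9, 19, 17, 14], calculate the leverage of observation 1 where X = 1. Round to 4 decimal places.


Mean of X: xbar = 12.0000.
SXX = 208.0000.
For X = 1: h = 1/5 + (1 - 12.0000)^2/208.0000 = 0.7817.

0.7817


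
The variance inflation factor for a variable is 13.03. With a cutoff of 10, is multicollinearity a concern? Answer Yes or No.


Check: VIF = 13.03 vs threshold = 10.
Since 13.03 >= 10, the answer is Yes.

Yes


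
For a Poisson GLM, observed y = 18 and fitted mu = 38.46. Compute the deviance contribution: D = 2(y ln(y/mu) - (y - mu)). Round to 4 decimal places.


y/mu = 18/38.46 = 0.468019 (approx.), and ln(18/38.46) = -0.759247.
y * ln(y/mu) = 18 * -0.759247 = -13.666446.
y - mu = -20.46.
D = 2 * (-13.666446 - -20.46) = 13.587108, which rounds to 13.5871.

13.5871


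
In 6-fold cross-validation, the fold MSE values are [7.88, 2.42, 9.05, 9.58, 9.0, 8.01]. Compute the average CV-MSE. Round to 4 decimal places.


Total MSE across folds = 45.9400.
CV-MSE = 45.9400/6 = 7.6567.

7.6567


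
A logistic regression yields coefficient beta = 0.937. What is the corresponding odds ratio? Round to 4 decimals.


The odds ratio is computed as:
OR = e^(0.937) = 2.5523.

2.5523


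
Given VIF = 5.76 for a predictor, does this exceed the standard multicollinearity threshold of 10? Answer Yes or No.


Check: VIF = 5.76 vs threshold = 10.
Since 5.76 < 10, the answer is No.

No


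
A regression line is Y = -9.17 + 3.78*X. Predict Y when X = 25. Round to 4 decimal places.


Predicted value:
Y = -9.17 + (3.78)(25) = -9.17 + 94.5000 = 85.3300.

85.3300


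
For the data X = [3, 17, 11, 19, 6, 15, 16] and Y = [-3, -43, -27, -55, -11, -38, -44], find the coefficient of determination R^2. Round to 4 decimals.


After computing the OLS fit (b0=7.3358, b1=-3.1305):
SSres = 21.7570, SStot = 2135.7143.
R^2 = 1 - 21.7570/2135.7143 = 0.9898.

0.9898


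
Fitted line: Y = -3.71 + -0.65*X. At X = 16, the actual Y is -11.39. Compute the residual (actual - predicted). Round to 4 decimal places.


Predicted = -3.71 + -0.65 * 16 = -14.1100.
Residual = -11.39 - -14.1100 = 2.7200.

2.7200


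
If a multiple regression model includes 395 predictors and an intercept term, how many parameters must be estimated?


Including the intercept, the model has 395 predictor coefficients + 1 intercept.
Total = 396.

396


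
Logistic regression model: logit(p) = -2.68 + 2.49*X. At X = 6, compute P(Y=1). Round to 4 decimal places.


Compute z = -2.68 + (2.49)(6) = 12.2600.
exp(-z) = 0.0000.
P = 1/(1 + 0.0000) = 1.0000.

1.0000


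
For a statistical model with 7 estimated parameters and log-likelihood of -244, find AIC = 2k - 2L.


AIC = 2k - 2*loglik = 2(7) - 2(-244).
= 14 + 488 = 502.

502


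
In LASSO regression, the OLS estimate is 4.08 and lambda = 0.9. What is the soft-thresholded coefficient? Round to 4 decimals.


Absolute value: |4.08| = 4.08.
Compare to lambda = 0.9.
Since |beta| > lambda, coefficient = sign(beta)*(|beta| - lambda) = 3.1800.

3.1800


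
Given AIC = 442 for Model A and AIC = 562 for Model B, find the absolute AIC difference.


|AIC_A - AIC_B| = |442 - 562| = 120.
Model A is preferred (lower AIC).

120


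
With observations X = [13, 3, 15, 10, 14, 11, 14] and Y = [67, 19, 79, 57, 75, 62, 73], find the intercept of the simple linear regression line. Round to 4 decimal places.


Compute b1 = 4.9143 from the OLS formula.
With xbar = 11.4286 and ybar = 61.7143, the intercept is:
b0 = 61.7143 - 4.9143 * 11.4286 = 5.5506.

5.5506


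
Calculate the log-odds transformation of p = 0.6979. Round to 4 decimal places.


Compute the odds: 0.6979/0.3021 = 2.3102.
Take the natural log: ln(2.3102) = 0.8373.

0.8373


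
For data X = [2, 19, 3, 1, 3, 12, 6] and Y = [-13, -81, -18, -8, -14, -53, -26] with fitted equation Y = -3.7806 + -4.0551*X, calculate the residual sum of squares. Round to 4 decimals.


Compute predicted values, then residuals = yi - yhat_i.
Residuals: [-1.1092, -0.1725, -2.0541, -0.1643, 1.9459, -0.5582, 2.1112].
SSres = sum(residual^2) = 14.0617.

14.0617


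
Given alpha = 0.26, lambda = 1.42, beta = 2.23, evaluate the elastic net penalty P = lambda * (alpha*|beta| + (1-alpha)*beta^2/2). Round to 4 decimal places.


L1 component = 0.26 * |2.23| = 0.5798.
L2 component = 0.74 * 2.23^2 / 2 = 1.8400.
Penalty = 1.42 * (0.5798 + 1.8400) = 1.42 * 2.4198 = 3.4361.

3.4361


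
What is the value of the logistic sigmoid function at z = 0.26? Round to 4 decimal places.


First, exp(-0.2600) = 0.7711.
Then sigma(z) = 1/(1 + 0.7711) = 0.5646.

0.5646


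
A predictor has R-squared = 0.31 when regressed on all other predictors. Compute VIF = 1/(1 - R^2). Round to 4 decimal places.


VIF = 1 / (1 - 0.31).
= 1 / 0.69 = 1.4493.

1.4493


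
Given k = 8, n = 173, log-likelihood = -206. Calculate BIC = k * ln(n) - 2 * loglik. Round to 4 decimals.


k * ln(n) = 8 * ln(173) = 8 * 5.153292 = 41.226336.
-2 * loglik = -2 * (-206) = 412.
BIC = 41.226336 + 412 = 453.226336, which rounds to 453.2263.

453.2263


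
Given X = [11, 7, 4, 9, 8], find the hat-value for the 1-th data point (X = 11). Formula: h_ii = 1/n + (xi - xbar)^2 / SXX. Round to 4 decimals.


Mean of X: xbar = 7.8000.
SXX = 26.8000.
For X = 11: h = 1/5 + (11 - 7.8000)^2/26.8000 = 0.5821.

0.5821


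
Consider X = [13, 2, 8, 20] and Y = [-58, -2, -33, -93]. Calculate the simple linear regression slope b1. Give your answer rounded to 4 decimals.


The sample means are xbar = 10.7500 and ybar = -46.5000.
Compute S_xx = 174.7500 and S_xy = -882.5000.
Slope b1 = S_xy / S_xx = -882.5000 / 174.7500 = -5.0501.

-5.0501


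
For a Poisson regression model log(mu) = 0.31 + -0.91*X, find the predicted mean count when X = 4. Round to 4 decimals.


Linear predictor: eta = 0.31 + (-0.91)(4) = -3.3300.
Expected count: mu = exp(-3.3300) = 0.0358.

0.0358


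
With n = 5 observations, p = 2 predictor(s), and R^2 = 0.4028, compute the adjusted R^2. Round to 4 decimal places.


Plug in: Adj R^2 = 1 - (1 - 0.4028) * 4/2.
= 1 - 0.5972 * 4/2
= 1 - 2.3888 / 2
= 1 - 1.1944 = -0.1944.

-0.1944


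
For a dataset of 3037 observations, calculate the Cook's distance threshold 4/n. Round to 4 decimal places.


The threshold is 4/n.
4/3037 = 0.0013.

0.0013


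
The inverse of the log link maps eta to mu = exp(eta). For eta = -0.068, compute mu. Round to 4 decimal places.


The inverse log link gives:
mu = exp(-0.068) = 0.9343.

0.9343


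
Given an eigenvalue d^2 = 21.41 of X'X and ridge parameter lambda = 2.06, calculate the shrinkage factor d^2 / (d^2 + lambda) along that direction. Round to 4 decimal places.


Denominator = d^2 + lambda = 21.41 + 2.06 = 23.4700.
Shrinkage = 21.41 / 23.4700 = 0.9122.

0.9122


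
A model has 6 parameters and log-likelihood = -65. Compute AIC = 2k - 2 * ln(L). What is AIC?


AIC = 2k - 2*loglik = 2(6) - 2(-65).
= 12 + 130 = 142.

142


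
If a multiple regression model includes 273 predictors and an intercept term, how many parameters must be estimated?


Total coefficients = number of predictors + 1 (for the intercept).
= 273 + 1 = 274.

274


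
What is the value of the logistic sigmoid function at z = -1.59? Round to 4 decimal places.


Compute exp(1.5900) = 4.9037.
Sigmoid = 1 / (1 + 4.9037) = 1 / 5.9037 = 0.1694.

0.1694


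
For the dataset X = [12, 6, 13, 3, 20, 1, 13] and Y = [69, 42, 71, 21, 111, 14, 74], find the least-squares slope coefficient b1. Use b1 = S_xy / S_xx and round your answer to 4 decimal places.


The sample means are xbar = 9.7143 and ybar = 57.4286.
Compute S_xx = 267.4286 and S_xy = 1356.8571.
Slope b1 = S_xy / S_xx = 1356.8571 / 267.4286 = 5.0737.

5.0737


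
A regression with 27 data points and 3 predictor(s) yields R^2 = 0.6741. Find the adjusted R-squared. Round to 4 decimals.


Using the formula:
(1 - 0.6741) = 0.3259.
Multiply by 26/23: 0.3259 * 26 = 8.4734, then 8.4734 / 23 = 0.3684.
Adj R^2 = 1 - 0.3684 = 0.6316.

0.6316


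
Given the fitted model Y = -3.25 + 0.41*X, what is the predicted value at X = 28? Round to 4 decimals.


Predicted value:
Y = -3.25 + (0.41)(28) = -3.25 + 11.4800 = 8.2300.

8.2300


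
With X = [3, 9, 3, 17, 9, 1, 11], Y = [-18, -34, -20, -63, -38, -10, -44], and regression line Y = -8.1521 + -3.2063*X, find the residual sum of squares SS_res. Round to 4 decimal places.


For each point, residual = actual - predicted.
Residuals: [-0.2290, 3.0088, -2.2290, -0.3408, -0.9912, 1.3584, -0.5786].
Sum of squared residuals = 17.3524.

17.3524


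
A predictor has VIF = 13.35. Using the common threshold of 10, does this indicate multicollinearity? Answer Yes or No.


Compare VIF = 13.35 to the threshold of 10.
13.35 >= 10, so the answer is Yes.

Yes


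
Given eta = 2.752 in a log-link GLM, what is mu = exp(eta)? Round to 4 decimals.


The inverse log link gives:
mu = exp(2.752) = 15.6739.

15.6739


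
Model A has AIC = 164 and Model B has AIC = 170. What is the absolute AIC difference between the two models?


|AIC_A - AIC_B| = |164 - 170| = 6.
Model A is preferred (lower AIC).

6


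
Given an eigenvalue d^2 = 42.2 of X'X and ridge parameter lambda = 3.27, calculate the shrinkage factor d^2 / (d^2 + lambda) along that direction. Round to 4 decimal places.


Compute the denominator: 42.2 + 3.27 = 45.4700.
Shrinkage factor = 42.2 / 45.4700 = 0.9281.

0.9281


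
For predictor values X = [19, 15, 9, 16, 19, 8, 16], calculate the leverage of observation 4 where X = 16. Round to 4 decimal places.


Compute xbar = 14.5714 with n = 7 observations.
SXX = 117.7143.
Leverage = 1/7 + (16 - 14.5714)^2/117.7143 = 0.1602.

0.1602


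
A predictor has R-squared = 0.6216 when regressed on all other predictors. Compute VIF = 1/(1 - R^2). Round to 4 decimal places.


Using VIF = 1/(1 - R^2_j):
1 - 0.6216 = 0.3784.
VIF = 2.6427.

2.6427


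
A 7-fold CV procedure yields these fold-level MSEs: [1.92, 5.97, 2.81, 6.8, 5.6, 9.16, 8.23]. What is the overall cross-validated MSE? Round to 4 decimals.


Total MSE across folds = 40.4900.
CV-MSE = 40.4900/7 = 5.7843.

5.7843


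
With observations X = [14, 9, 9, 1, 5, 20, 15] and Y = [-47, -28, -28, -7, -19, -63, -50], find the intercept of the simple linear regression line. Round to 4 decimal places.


First find the slope: b1 = -3.0288.
Means: xbar = 10.4286, ybar = -34.5714.
b0 = ybar - b1 * xbar = -34.5714 - -3.0288 * 10.4286 = -2.9850.

-2.9850


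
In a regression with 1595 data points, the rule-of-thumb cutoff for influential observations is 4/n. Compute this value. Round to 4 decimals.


Using the rule of thumb:
Threshold = 4 / 1595 = 0.0025.

0.0025


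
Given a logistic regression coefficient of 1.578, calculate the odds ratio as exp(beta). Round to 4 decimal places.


Odds ratio = exp(beta) = exp(1.578).
= 4.8453.

4.8453


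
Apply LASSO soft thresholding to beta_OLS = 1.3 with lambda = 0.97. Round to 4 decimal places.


Absolute value: |1.3| = 1.3.
Compare to lambda = 0.97.
Since |beta| > lambda, coefficient = sign(beta)*(|beta| - lambda) = 0.3300.

0.3300


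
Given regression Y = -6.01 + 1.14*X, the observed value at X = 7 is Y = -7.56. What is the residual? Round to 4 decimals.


Compute yhat = -6.01 + (1.14)(7) = 1.9700.
Residual = actual - predicted = -7.56 - 1.9700 = -9.5300.

-9.5300


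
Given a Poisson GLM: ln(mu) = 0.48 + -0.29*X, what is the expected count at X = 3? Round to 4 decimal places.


Compute eta = 0.48 + -0.29 * 3 = -0.3900.
Apply inverse link: mu = e^-0.3900 = 0.6771.

0.6771


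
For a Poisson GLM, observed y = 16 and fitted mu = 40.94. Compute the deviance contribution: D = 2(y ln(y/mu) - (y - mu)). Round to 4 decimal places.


First: ln(16/40.94) = -0.939519.
Then: 16 * -0.939519 = -15.032304.
y - mu = 16 - 40.94 = -24.94.
D = 2(-15.032304 - -24.94) = 19.815392, which rounds to 19.8154.

19.8154


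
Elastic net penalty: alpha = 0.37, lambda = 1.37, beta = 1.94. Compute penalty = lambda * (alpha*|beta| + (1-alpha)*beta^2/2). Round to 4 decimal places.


Compute:
L1 = 0.37 * 1.94 = 0.7178.
L2 = 0.63 * 1.94^2 / 2 = 1.1855.
Penalty = 1.37 * (0.7178 + 1.1855) = 2.6076.

2.6076


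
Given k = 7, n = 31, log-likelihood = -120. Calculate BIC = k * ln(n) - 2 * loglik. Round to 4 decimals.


Compute k*ln(n) = 7*ln(31) = 7*3.433987 = 24.037909.
Then -2*loglik = 240.
BIC = 24.037909 + 240 = 264.037909, which rounds to 264.0379.

264.0379


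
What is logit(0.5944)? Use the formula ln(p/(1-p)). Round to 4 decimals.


1 - p = 0.4056.
p/(1-p) = 1.4655.
logit = ln(1.4655) = 0.3822.

0.3822


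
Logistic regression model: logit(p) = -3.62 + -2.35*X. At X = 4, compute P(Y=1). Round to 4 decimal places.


z = -3.62 + -2.35 * 4 = -13.0200.
Sigmoid: P = 1 / (1 + exp(13.0200)) = 0.0000.

0.0000


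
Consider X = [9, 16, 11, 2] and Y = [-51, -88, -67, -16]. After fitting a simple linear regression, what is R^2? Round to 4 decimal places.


After computing the OLS fit (b0=-5.9307, b1=-5.2178):
SSres = 19.2079, SStot = 2769.0000.
R^2 = 1 - 19.2079/2769.0000 = 0.9931.

0.9931


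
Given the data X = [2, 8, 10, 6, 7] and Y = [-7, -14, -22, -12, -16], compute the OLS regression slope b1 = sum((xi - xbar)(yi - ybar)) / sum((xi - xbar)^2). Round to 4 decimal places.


First compute the means: xbar = 6.6000, ybar = -14.2000.
Then S_xx = sum((xi - xbar)^2) = 35.2000.
S_xy = sum((xi - xbar)(yi - ybar)) = -61.4000.
b1 = S_xy / S_xx = -61.4000 / 35.2000 = -1.7443.

-1.7443


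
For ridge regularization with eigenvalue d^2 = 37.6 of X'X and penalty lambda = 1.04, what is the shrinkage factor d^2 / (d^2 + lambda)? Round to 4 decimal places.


d^2 + lambda = 37.6 + 1.04 = 38.6400.
Shrinkage factor = 37.6/38.6400 = 0.9731.

0.9731


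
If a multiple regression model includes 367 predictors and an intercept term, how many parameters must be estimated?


Total coefficients = number of predictors + 1 (for the intercept).
= 367 + 1 = 368.

368


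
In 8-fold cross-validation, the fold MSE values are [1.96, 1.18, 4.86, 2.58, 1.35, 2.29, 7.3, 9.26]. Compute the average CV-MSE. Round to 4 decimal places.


Total MSE across folds = 30.7800.
CV-MSE = 30.7800/8 = 3.8475.

3.8475


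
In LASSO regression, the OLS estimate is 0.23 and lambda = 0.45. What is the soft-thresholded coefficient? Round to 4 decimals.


|beta_OLS| = 0.23.
lambda = 0.45.
Since |beta| <= lambda, the coefficient is set to 0.
Result = 0.0000.

0.0000


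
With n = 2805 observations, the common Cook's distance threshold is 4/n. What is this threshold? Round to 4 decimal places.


Using the rule of thumb:
Threshold = 4 / 2805 = 0.0014.

0.0014


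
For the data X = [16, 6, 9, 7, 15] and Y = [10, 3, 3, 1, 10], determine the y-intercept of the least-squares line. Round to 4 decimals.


The slope is b1 = 0.8897.
Sample means are xbar = 10.6000 and ybar = 5.4000.
Intercept: b0 = 5.4000 - (0.8897)(10.6000) = -4.0305.

-4.0305


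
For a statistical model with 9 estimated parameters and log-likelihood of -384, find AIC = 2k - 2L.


AIC = 2k - 2*loglik = 2(9) - 2(-384).
= 18 + 768 = 786.

786


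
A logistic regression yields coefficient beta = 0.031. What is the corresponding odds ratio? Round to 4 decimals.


exp(0.031) = 1.0315.
So the odds ratio is 1.0315.

1.0315


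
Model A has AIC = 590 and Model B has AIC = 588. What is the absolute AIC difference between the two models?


|AIC_A - AIC_B| = |590 - 588| = 2.
Model B is preferred (lower AIC).

2


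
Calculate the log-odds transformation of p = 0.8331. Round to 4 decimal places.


The odds are p/(1-p) = 0.8331 / 0.1669 = 4.9916.
logit(p) = ln(4.9916) = 1.6078.

1.6078


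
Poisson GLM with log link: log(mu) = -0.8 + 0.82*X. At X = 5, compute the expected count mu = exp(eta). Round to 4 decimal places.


Compute eta = -0.8 + 0.82 * 5 = 3.3000.
Apply inverse link: mu = e^3.3000 = 27.1126.

27.1126


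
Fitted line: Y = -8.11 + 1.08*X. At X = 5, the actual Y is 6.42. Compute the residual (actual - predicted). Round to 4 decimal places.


Predicted = -8.11 + 1.08 * 5 = -2.7100.
Residual = 6.42 - -2.7100 = 9.1300.

9.1300


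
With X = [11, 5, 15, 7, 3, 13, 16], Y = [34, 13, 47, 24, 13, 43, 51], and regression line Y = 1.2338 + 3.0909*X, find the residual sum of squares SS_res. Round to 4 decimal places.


Predicted values from Y = 1.2338 + 3.0909*X.
Residuals: [-1.2337, -3.6883, -0.5973, 1.1299, 2.4935, 1.5845, 0.3118].
SSres = 25.5844.

25.5844


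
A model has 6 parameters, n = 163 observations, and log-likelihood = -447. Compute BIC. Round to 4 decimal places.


k * ln(n) = 6 * ln(163) = 6 * 5.093750 = 30.562500.
-2 * loglik = -2 * (-447) = 894.
BIC = 30.562500 + 894 = 924.562500, which rounds to 924.5625.

924.5625


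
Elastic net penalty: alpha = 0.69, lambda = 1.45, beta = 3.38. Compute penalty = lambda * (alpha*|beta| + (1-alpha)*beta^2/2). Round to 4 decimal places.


Compute:
L1 = 0.69 * 3.38 = 2.3322.
L2 = 0.31 * 3.38^2 / 2 = 1.7708.
Penalty = 1.45 * (2.3322 + 1.7708) = 5.9493.

5.9493


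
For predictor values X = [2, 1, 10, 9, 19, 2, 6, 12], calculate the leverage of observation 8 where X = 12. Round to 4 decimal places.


n = 8, xbar = 7.6250.
SXX = sum((xi - xbar)^2) = 265.8750.
h = 1/8 + (12 - 7.6250)^2 / 265.8750 = 0.1970.

0.1970


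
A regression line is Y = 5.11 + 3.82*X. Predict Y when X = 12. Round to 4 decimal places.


Plug X = 12 into Y = 5.11 + 3.82*X:
Y = 5.11 + 45.8400 = 50.9500.

50.9500


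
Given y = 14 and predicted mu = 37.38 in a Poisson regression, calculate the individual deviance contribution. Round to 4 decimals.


First: ln(14/37.38) = -0.982078.
Then: 14 * -0.982078 = -13.749092.
y - mu = 14 - 37.38 = -23.38.
D = 2(-13.749092 - -23.38) = 19.261816, which rounds to 19.2618.

19.2618


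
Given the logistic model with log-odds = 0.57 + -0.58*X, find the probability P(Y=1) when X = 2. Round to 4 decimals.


z = 0.57 + -0.58 * 2 = -0.5900.
Sigmoid: P = 1 / (1 + exp(0.5900)) = 0.3566.

0.3566


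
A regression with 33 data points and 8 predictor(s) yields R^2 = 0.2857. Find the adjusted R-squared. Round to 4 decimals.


Plug in: Adj R^2 = 1 - (1 - 0.2857) * 32/24.
= 1 - 0.7143 * 32/24
= 1 - 22.8576 / 24
= 1 - 0.9524 = 0.0476.

0.0476


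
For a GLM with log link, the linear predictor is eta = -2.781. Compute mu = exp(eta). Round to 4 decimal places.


The inverse log link gives:
mu = exp(-2.781) = 0.0620.

0.0620


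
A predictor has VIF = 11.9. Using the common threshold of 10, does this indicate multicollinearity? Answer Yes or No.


Compare VIF = 11.9 to the threshold of 10.
11.9 >= 10, so the answer is Yes.

Yes


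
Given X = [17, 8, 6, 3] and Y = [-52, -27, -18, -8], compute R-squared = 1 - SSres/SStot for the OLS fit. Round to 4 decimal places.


The fitted line is Y = 0.2248 + -3.1147*X.
SSres = 7.3165, SStot = 1064.7500.
R^2 = 1 - SSres/SStot = 0.9931.

0.9931


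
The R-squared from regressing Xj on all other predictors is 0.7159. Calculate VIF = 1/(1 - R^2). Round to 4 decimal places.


Using VIF = 1/(1 - R^2_j):
1 - 0.7159 = 0.2841.
VIF = 3.5199.

3.5199


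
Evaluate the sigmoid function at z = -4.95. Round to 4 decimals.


exp(4.9500) = 141.1750.
1 + exp(-z) = 142.1750.
sigmoid = 1/142.1750 = 0.0070.

0.0070


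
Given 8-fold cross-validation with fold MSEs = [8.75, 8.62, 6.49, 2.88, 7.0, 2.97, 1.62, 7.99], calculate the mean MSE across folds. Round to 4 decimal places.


Sum of fold MSEs = 46.3200.
Average = 46.3200 / 8 = 5.7900.

5.7900


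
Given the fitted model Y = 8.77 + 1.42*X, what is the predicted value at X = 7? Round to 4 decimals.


Substitute X = 7 into the equation:
Y = 8.77 + 1.42 * 7 = 8.77 + 9.9400 = 18.7100.

18.7100


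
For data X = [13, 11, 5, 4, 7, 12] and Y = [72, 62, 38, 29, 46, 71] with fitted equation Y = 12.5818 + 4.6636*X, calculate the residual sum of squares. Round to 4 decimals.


For each point, residual = actual - predicted.
Residuals: [-1.2086, -1.8814, 2.1002, -2.2362, 0.7730, 2.4550].
Sum of squared residuals = 21.0364.

21.0364


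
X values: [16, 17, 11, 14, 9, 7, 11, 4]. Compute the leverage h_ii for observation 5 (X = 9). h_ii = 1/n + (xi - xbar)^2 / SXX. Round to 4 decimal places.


Compute xbar = 11.1250 with n = 8 observations.
SXX = 138.8750.
Leverage = 1/8 + (9 - 11.1250)^2/138.8750 = 0.1575.

0.1575
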